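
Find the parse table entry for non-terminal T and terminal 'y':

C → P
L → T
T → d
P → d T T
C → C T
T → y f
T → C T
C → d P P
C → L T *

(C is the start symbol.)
T → y f, T → C T

To find M[T, 'y'], we find productions for T where 'y' is in the predict set (PREDICT(N → α) = (FIRST(α) \ {ε}) ∪ (FOLLOW(N) if α ⇒* ε)).

Relevant sets:
  FIRST(C) = { 'd', 'y' }

T → d: PREDICT = { 'd' }
T → y f: PREDICT = { 'y' }
  'y' is in predict set, so this production goes in M[T, 'y']
T → C T: PREDICT = { 'd', 'y' }
  'y' is in predict set, so this production goes in M[T, 'y']

M[T, 'y'] = T → y f, T → C T  (a multiply-defined cell — the grammar is not LL(1))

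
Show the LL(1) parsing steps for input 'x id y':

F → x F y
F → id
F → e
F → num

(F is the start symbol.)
LL(1) parsing maintains a stack (initially the start symbol over $) and the input. At each step: if the stack top is a terminal, match it against the current input token; if it is a non-terminal N, replace it with the RHS of M[N, lookahead] (the unique production whose predict set contains the lookahead).

Stack is shown with the top on the left.

Stack    Input     Action
-------------------------
F $      x id y $  output F → x F y
x F y $  x id y $  match 'x'
F y $    id y $    output F → id
id y $   id y $    match 'id'
y $      y $       match 'y'
$        $         accept

The string is accepted.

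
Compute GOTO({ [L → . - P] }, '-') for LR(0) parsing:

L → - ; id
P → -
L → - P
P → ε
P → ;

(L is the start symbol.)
{ [L → - . P], [P → . -], [P → . ;], [P → .] }

GOTO(I, '-') = CLOSURE({ [A → αX.β] : [A → α.Xβ] ∈ I, X = '-' })

Items with dot before '-', with the dot advanced:
  [L → . - P] → [L → - . P]
Closure of the advanced items:
  [L → - . P] has the dot before P: add [P → . -], [P → .], [P → . ;]

GOTO = { [L → - . P], [P → . -], [P → . ;], [P → .] }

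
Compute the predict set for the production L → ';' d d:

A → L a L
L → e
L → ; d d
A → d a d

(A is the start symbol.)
{ ';' }

PREDICT(L → ';' d d) = (FIRST(RHS) \ {ε}) ∪ (FOLLOW(L) if ε ∈ FIRST(RHS), i.e. RHS ⇒* ε)
FIRST(';' d d) = { ';' }
ε ∉ FIRST(';' d d), so FOLLOW(L) is not added.
PREDICT(L → ';' d d) = { ';' }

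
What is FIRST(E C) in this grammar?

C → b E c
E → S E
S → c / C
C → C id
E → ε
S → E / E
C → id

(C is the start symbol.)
{ '/', 'b', 'c', 'id' }

FIRST sets of the non-terminals involved (from the grammar, by fixed-point iteration):
  FIRST(E) = { '/', 'c', ε }
  FIRST(C) = { 'b', 'id' }

To compute FIRST(E C), process the symbols left to right:
Symbol E is a non-terminal. Add FIRST(E) \ {ε} = { '/', 'c' }
E is nullable (ε ∈ FIRST(E)), continue to the next symbol.
Symbol C is a non-terminal. Add FIRST(C) \ {ε} = { 'b', 'id' }
C is not nullable (ε ∉ FIRST(C)), so stop here.
FIRST(E C) = { '/', 'b', 'c', 'id' }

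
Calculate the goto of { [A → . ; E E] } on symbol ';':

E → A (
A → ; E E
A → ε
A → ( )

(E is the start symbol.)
{ [A → . ( )], [A → . ; E E], [A → .], [A → ; . E E], [E → . A (] }

GOTO(I, ';') = CLOSURE({ [A → αX.β] : [A → α.Xβ] ∈ I, X = ';' })

Items with dot before ';', with the dot advanced:
  [A → . ; E E] → [A → ; . E E]
Closure of the advanced items:
  [A → ; . E E] has the dot before E: add [E → . A (]
  [E → . A (] has the dot before A: add [A → . ; E E], [A → .], [A → . ( )]

GOTO = { [A → . ( )], [A → . ; E E], [A → .], [A → ; . E E], [E → . A (] }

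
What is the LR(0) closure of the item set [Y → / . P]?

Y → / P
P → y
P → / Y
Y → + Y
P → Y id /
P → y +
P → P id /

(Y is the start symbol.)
{ [P → . / Y], [P → . P id /], [P → . Y id /], [P → . y +], [P → . y], [Y → . + Y], [Y → . / P], [Y → / . P] }

Start with: [Y → / . P]
  [Y → / . P] has the dot before P: add [P → . y], [P → . / Y], [P → . Y id /], [P → . y +], [P → . P id /]
  [P → . Y id /] has the dot before Y: add [Y → . / P], [Y → . + Y]
No further items can be added.

CLOSURE = { [P → . / Y], [P → . P id /], [P → . Y id /], [P → . y +], [P → . y], [Y → . + Y], [Y → . / P], [Y → / . P] }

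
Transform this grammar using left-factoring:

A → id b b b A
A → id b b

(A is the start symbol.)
Left-factoring transforms A → αβ₁ | αβ₂ into A → αA' and A' → β₁ | β₂
(α is the longest common prefix among the alternatives). Repeat until
no nonterminal has two alternatives with a common prefix.

Round 1: A has alternatives sharing prefix 'id b b'. Introduce A': A → id b b A'
  Add: A' → b A
  Add: A' → ε

No remaining common prefixes — done.

Resulting grammar:
A → id b b A'
A' → b A
A' → ε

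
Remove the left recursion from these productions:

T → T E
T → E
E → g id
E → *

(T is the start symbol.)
T → E T'
T' → E T'
T' → ε
E → g id
E → *

T is directly left-recursive. The standard transformation for
  A → A α₁ | ... | A α_m | β₁ | ... | β_n
is
  A  → β₁ A' | ... | β_n A'
  A' → α₁ A' | ... | α_m A' | ε

T → E becomes T → E T'
T → T E becomes T' → E T'
Add T' → ε

Productions for other non-terminals are unchanged:
  E → g id
  E → *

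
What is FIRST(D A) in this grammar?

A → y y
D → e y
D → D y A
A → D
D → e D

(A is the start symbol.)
{ 'e' }

FIRST sets of the non-terminals involved (from the grammar, by fixed-point iteration):
  FIRST(D) = { 'e' }

To compute FIRST(D A), process the symbols left to right:
Symbol D is a non-terminal. Add FIRST(D) \ {ε} = { 'e' }
D is not nullable (ε ∉ FIRST(D)), so stop here.
FIRST(D A) = { 'e' }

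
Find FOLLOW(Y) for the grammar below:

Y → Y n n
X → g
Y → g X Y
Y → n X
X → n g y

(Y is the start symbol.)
To compute FOLLOW(Y), find every occurrence of Y on a right-hand side N → α Y β: add FIRST(β) \ {ε}, and if β is empty or nullable also add FOLLOW(N). Iterate to a fixed point.

Y is the start symbol, so $ ∈ FOLLOW(Y).
In Y → Y n n: Y is followed by n n, add FIRST(n n) \ {ε} = { 'n' }
In Y → g X Y: Y is at the end; this adds FOLLOW(Y) to itself — nothing new

Taking the union: FOLLOW(Y) = { $, 'n' }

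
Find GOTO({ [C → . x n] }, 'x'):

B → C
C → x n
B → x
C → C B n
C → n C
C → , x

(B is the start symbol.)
GOTO(I, 'x') = CLOSURE({ [A → αX.β] : [A → α.Xβ] ∈ I, X = 'x' })

Items with dot before 'x', with the dot advanced:
  [C → . x n] → [C → x . n]
Closure adds nothing (no advanced item has the dot before a non-terminal).

GOTO = { [C → x . n] }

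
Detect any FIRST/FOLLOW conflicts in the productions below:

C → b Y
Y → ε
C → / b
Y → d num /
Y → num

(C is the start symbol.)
No FIRST/FOLLOW conflicts.

A FIRST/FOLLOW conflict occurs when a non-terminal N has a nullable alternative N → β (β ⇒* ε) and another alternative N → α with FIRST(α) ∩ FOLLOW(N) ≠ ∅: on such a lookahead the parser cannot decide between expanding α and letting N vanish via β.

Nullable non-terminals: Y.

Y: nullable alternative(s) Y → ε; FOLLOW(Y) = { $ }
  Y → ε: FIRST \ {ε} = { } — this is the only nullable alternative, skip
  Y → d num /: FIRST \ {ε} = { 'd' } — disjoint from FOLLOW(Y)
  Y → num: FIRST \ {ε} = { 'num' } — disjoint from FOLLOW(Y)

C has no nullable alternative, so no FIRST/FOLLOW check is needed there.

No FIRST/FOLLOW conflicts found.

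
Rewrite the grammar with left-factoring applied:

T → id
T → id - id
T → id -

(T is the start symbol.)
T → id T'
T' → ε
T' → - T''
T'' → id
T'' → ε

Left-factoring transforms A → αβ₁ | αβ₂ into A → αA' and A' → β₁ | β₂
(α is the longest common prefix among the alternatives). Repeat until
no nonterminal has two alternatives with a common prefix.

Round 1: T has alternatives sharing prefix 'id'. Introduce T': T → id T'
  Add: T' → ε
  Add: T' → - id
  Add: T' → -

Round 2: T' has alternatives sharing prefix '-'. Introduce T'': T' → - T''
  Add: T'' → id
  Add: T'' → ε

No remaining common prefixes — done.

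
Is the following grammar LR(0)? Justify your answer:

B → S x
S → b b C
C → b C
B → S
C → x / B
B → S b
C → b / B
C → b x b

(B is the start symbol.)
A grammar is LR(0) if no state in the canonical LR(0) collection has:
  - both a shift item (dot before a terminal) and a complete item (shift-reduce conflict), or
  - two or more complete items (reduce-reduce conflict; the accept item [B' → B .] counts as a complete item here).

Augment with B' → B and build the canonical LR(0) collection (I0 = CLOSURE({[B' → . B]}), then GOTO on every symbol after a dot until no new states appear). It has 17 states:
  I0: { [B → . S b], [B → . S x], [B → . S], [B' → . B], [S → . b b C] }  — shift
  I1: { [B' → B .] }  — accept
  I2: { [B → S . b], [B → S . x], [B → S .] }  — shift, reduce
  I3: { [S → b . b C] }  — shift
  I4: { [C → . b / B], [C → . b C], [C → . b x b], [C → . x / B], [S → b b . C] }  — shift
  I5: { [S → b b C .] }  — reduce
  I6: { [C → . b / B], [C → . b C], [C → . b x b], [C → . x / B], [C → b . / B], [C → b . C], [C → b . x b] }  — shift
  I7: { [C → x . / B] }  — shift
  I8: { [B → . S b], [B → . S x], [B → . S], [C → x / . B], [S → . b b C] }  — shift
  I9: { [C → x / B .] }  — reduce
  I10: { [B → . S b], [B → . S x], [B → . S], [C → b / . B], [S → . b b C] }  — shift
  I11: { [C → b C .] }  — reduce
  I12: { [C → b x . b], [C → x . / B] }  — shift
  I13: { [C → b x b .] }  — reduce
  I14: { [C → b / B .] }  — reduce
  I15: { [B → S b .] }  — reduce
  I16: { [B → S x .] }  — reduce

Conflict in state I2:
  Shift-reduce conflict between [B → S .] and [B → S . b]
So the grammar is NOT LR(0).

Answer: No. Shift-reduce conflict between [B → S .] and [B → S . b]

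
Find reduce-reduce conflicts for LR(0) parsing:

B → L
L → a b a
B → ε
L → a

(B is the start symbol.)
A reduce-reduce conflict occurs when an LR(0) state has two complete items [A → α .] and [B → β .] — both call for a reduction, and with no lookahead the parser cannot choose between them.

Augment with B' → B and build the canonical LR(0) collection (I0 = CLOSURE({[B' → . B]}), then GOTO on every symbol after a dot until no new states appear). It has 6 states:
  I0: { [B → . L], [B → .], [B' → . B], [L → . a b a], [L → . a] }  — shift, reduce
  I1: { [B' → B .] }  — accept
  I2: { [B → L .] }  — reduce
  I3: { [L → a . b a], [L → a .] }  — shift, reduce
  I4: { [L → a b . a] }  — shift
  I5: { [L → a b a .] }  — reduce

No state contains more than one complete item.

Answer: No reduce-reduce conflicts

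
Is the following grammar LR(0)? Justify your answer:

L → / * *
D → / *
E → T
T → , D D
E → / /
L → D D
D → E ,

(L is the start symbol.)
A grammar is LR(0) if no state in the canonical LR(0) collection has:
  - both a shift item (dot before a terminal) and a complete item (shift-reduce conflict), or
  - two or more complete items (reduce-reduce conflict; the accept item [L' → L .] counts as a complete item here).

Augment with L' → L and build the canonical LR(0) collection (I0 = CLOSURE({[L' → . L]}), then GOTO on every symbol after a dot until no new states appear). It has 16 states:
  I0: { [D → . / *], [D → . E ,], [E → . / /], [E → . T], [L → . / * *], [L → . D D], [L' → . L], [T → . , D D] }  — shift
  I1: { [D → . / *], [D → . E ,], [E → . / /], [E → . T], [T → , . D D], [T → . , D D] }  — shift
  I2: { [D → / . *], [E → / . /], [L → / . * *] }  — shift
  I3: { [D → . / *], [D → . E ,], [E → . / /], [E → . T], [L → D . D], [T → . , D D] }  — shift
  I4: { [D → E . ,] }  — shift
  I5: { [L' → L .] }  — accept
  I6: { [E → T .] }  — reduce
  I7: { [D → E , .] }  — reduce
  I8: { [D → / . *], [E → / . /] }  — shift
  I9: { [L → D D .] }  — reduce
  I10: { [D → / * .] }  — reduce
  I11: { [E → / / .] }  — reduce
  I12: { [D → / * .], [L → / * . *] }  — shift, reduce
  I13: { [L → / * * .] }  — reduce
  I14: { [D → . / *], [D → . E ,], [E → . / /], [E → . T], [T → , D . D], [T → . , D D] }  — shift
  I15: { [T → , D D .] }  — reduce

Conflict in state I12:
  Shift-reduce conflict between [D → / * .] and [L → / * . *]
So the grammar is NOT LR(0).

Answer: No. Shift-reduce conflict between [D → / * .] and [L → / * . *]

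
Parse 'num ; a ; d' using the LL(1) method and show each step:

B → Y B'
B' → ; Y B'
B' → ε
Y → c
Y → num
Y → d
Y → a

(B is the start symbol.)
Stack is shown with the top on the left.

Stack     Input          Action
-------------------------------
B $       num ; a ; d $  output B → Y B'
Y B' $    num ; a ; d $  output Y → num
num B' $  num ; a ; d $  match 'num'
B' $      ; a ; d $      output B' → ; Y B'
; Y B' $  ; a ; d $      match ';'
Y B' $    a ; d $        output Y → a
a B' $    a ; d $        match 'a'
B' $      ; d $          output B' → ; Y B'
; Y B' $  ; d $          match ';'
Y B' $    d $            output Y → d
d B' $    d $            match 'd'
B' $      $              output B' → ε
$         $              accept

The string is accepted.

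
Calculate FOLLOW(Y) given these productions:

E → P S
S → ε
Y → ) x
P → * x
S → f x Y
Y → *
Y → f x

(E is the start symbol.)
To compute FOLLOW(Y), find every occurrence of Y on a right-hand side N → α Y β: add FIRST(β) \ {ε}, and if β is empty or nullable also add FOLLOW(N). Iterate to a fixed point.

In S → f x Y: Y is at the end, add FOLLOW(S)

The FOLLOW sets referred to above (computed the same way, to a fixed point):
  FOLLOW(S) = { $ }

Taking the union: FOLLOW(Y) = { $ }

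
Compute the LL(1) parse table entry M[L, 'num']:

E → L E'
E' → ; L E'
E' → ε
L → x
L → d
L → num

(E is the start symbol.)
L → num

To find M[L, 'num'], we find productions for L where 'num' is in the predict set (PREDICT(N → α) = (FIRST(α) \ {ε}) ∪ (FOLLOW(N) if α ⇒* ε)).

L → x: PREDICT = { 'x' }
L → d: PREDICT = { 'd' }
L → num: PREDICT = { 'num' }
  'num' is in predict set, so this production goes in M[L, 'num']

M[L, 'num'] = L → num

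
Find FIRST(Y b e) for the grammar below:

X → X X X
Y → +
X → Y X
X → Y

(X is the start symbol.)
FIRST sets of the non-terminals involved (from the grammar, by fixed-point iteration):
  FIRST(Y) = { '+' }

To compute FIRST(Y b e), process the symbols left to right:
Symbol Y is a non-terminal. Add FIRST(Y) \ {ε} = { '+' }
Y is not nullable (ε ∉ FIRST(Y)), so stop here.
FIRST(Y b e) = { '+' }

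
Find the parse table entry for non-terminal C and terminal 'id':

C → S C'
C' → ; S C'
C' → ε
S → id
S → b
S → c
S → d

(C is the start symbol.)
To find M[C, 'id'], we find productions for C where 'id' is in the predict set (PREDICT(N → α) = (FIRST(α) \ {ε}) ∪ (FOLLOW(N) if α ⇒* ε)).

Relevant sets:
  FIRST(S) = { 'b', 'c', 'd', 'id' }

C → S C': PREDICT = { 'b', 'c', 'd', 'id' }
  'id' is in predict set, so this production goes in M[C, 'id']

M[C, 'id'] = C → S C'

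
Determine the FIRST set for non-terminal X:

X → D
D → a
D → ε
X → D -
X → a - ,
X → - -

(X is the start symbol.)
{ '-', 'a', ε }

To compute FIRST(X), examine every production with X on the left-hand side, reading each right-hand side left to right until a non-nullable symbol is reached.

FIRST sets of the other non-terminals involved (by the same procedure, iterated to a fixed point):
  FIRST(D) = { 'a', ε }

From X → D:
  - D is a non-terminal: add FIRST(D) \ {ε} = { 'a' }
    D is nullable and nothing follows, so the whole right-hand side can vanish: ε ∈ FIRST(X)
From X → D -:
  - D is a non-terminal: add FIRST(D) \ {ε} = { 'a' }
    D is nullable, so continue to the next symbol
  - '-' is a terminal: add '-' and stop
From X → a - ,:
  - a is a terminal: add 'a' and stop
From X → - -:
  - '-' is a terminal: add '-' and stop

Collecting: FIRST(X) = { '-', 'a', ε }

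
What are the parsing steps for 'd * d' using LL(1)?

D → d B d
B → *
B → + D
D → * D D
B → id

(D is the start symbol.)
Stack is shown with the top on the left.

Stack    Input    Action
------------------------
D $      d * d $  output D → d B d
d B d $  d * d $  match 'd'
B d $    * d $    output B → *
* d $    * d $    match '*'
d $      d $      match 'd'
$        $        accept

The string is accepted.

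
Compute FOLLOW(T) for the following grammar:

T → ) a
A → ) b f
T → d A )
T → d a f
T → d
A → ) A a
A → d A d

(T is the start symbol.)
{ $ }

T is the start symbol, so $ ∈ FOLLOW(T).
T does not occur on any right-hand side.

Taking the union: FOLLOW(T) = { $ }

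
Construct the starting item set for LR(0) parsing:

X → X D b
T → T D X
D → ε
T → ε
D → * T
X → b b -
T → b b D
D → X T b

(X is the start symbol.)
{ [X → . X D b], [X → . b b -], [X' → . X] }

First, augment the grammar with X' → X
I₀ = CLOSURE({ [X' → . X] }):
  [X' → . X] has the dot before X: add [X → . X D b], [X → . b b -]
No further items can be added.

I₀ = { [X → . X D b], [X → . b b -], [X' → . X] }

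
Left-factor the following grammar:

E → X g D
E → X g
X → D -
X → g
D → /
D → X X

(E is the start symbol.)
E → X g E'
E' → D
E' → ε
X → D -
X → g
D → /
D → X X

Left-factoring transforms A → αβ₁ | αβ₂ into A → αA' and A' → β₁ | β₂
(α is the longest common prefix among the alternatives). Repeat until
no nonterminal has two alternatives with a common prefix.

Round 1: E has alternatives sharing prefix 'X g'. Introduce E': E → X g E'
  Add: E' → D
  Add: E' → ε

No remaining common prefixes — done.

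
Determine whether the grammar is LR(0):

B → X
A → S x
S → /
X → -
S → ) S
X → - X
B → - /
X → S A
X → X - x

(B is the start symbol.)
A grammar is LR(0) if no state in the canonical LR(0) collection has:
  - both a shift item (dot before a terminal) and a complete item (shift-reduce conflict), or
  - two or more complete items (reduce-reduce conflict; the accept item [B' → B .] counts as a complete item here).

Augment with B' → B and build the canonical LR(0) collection (I0 = CLOSURE({[B' → . B]}), then GOTO on every symbol after a dot until no new states appear). It has 16 states:
  I0: { [B → . - /], [B → . X], [B' → . B], [S → . ) S], [S → . /], [X → . - X], [X → . -], [X → . S A], [X → . X - x] }  — shift
  I1: { [S → ) . S], [S → . ) S], [S → . /] }  — shift
  I2: { [B → - . /], [S → . ) S], [S → . /], [X → - . X], [X → - .], [X → . - X], [X → . -], [X → . S A], [X → . X - x] }  — shift, reduce
  I3: { [S → / .] }  — reduce
  I4: { [B' → B .] }  — accept
  I5: { [A → . S x], [S → . ) S], [S → . /], [X → S . A] }  — shift
  I6: { [B → X .], [X → X . - x] }  — shift, reduce
  I7: { [X → X - . x] }  — shift
  I8: { [X → X - x .] }  — reduce
  I9: { [X → S A .] }  — reduce
  I10: { [A → S . x] }  — shift
  I11: { [A → S x .] }  — reduce
  I12: { [S → . ) S], [S → . /], [X → - . X], [X → - .], [X → . - X], [X → . -], [X → . S A], [X → . X - x] }  — shift, reduce
  I13: { [B → - / .], [S → / .] }  — 2 reduces
  I14: { [X → - X .], [X → X . - x] }  — shift, reduce
  I15: { [S → ) S .] }  — reduce

Conflict in state I2:
  Shift-reduce conflict between [X → - .] and [B → - . /]
So the grammar is NOT LR(0).

Answer: No. Shift-reduce conflict between [X → - .] and [B → - . /]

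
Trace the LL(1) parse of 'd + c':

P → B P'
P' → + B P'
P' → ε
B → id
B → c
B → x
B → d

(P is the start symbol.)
LL(1) parsing maintains a stack (initially the start symbol over $) and the input. At each step: if the stack top is a terminal, match it against the current input token; if it is a non-terminal N, replace it with the RHS of M[N, lookahead] (the unique production whose predict set contains the lookahead).

Stack is shown with the top on the left.

Stack     Input    Action
-------------------------
P $       d + c $  output P → B P'
B P' $    d + c $  output B → d
d P' $    d + c $  match 'd'
P' $      + c $    output P' → + B P'
+ B P' $  + c $    match '+'
B P' $    c $      output B → c
c P' $    c $      match 'c'
P' $      $        output P' → ε
$         $        accept

The string is accepted.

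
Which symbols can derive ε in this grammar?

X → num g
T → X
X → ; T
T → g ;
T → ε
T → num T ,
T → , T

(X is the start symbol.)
ε-productions: T → ε
So T is immediately nullable.
No further non-terminal can be added: every production for the remaining non-terminals contains a terminal or a non-nullable non-terminal.
Nullable = { 'T' }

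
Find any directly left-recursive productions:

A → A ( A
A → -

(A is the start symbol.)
Yes, A is left-recursive

A → A ( A: LEFT RECURSIVE (starts with A)
A → -: starts with '-'

The grammar has direct left recursion on: A.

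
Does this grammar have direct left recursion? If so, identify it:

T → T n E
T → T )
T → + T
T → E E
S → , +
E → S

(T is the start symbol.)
Yes, T is left-recursive

T → T n E: LEFT RECURSIVE (starts with T)
T → T ): LEFT RECURSIVE (starts with T)
T → + T: starts with '+'
T → E E: starts with E
S → , +: starts with ','
E → S: starts with S

The grammar has direct left recursion on: T.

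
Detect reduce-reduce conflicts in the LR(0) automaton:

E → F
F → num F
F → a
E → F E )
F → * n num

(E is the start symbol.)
No reduce-reduce conflicts

Augment with E' → E and build the canonical LR(0) collection (I0 = CLOSURE({[E' → . E]}), then GOTO on every symbol after a dot until no new states appear). It has 11 states:
  I0: { [E → . F E )], [E → . F], [E' → . E], [F → . * n num], [F → . a], [F → . num F] }  — shift
  I1: { [F → * . n num] }  — shift
  I2: { [E' → E .] }  — accept
  I3: { [E → . F E )], [E → . F], [E → F . E )], [E → F .], [F → . * n num], [F → . a], [F → . num F] }  — shift, reduce
  I4: { [F → a .] }  — reduce
  I5: { [F → . * n num], [F → . a], [F → . num F], [F → num . F] }  — shift
  I6: { [F → num F .] }  — reduce
  I7: { [E → F E . )] }  — shift
  I8: { [E → F E ) .] }  — reduce
  I9: { [F → * n . num] }  — shift
  I10: { [F → * n num .] }  — reduce

No state contains more than one complete item.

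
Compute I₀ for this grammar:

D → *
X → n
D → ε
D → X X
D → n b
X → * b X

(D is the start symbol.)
First, augment the grammar with D' → D
I₀ = CLOSURE({ [D' → . D] }):
  [D' → . D] has the dot before D: add [D → . *], [D → .], [D → . X X], [D → . n b]
  [D → . X X] has the dot before X: add [X → . n], [X → . * b X]
No further items can be added.

I₀ = { [D → . *], [D → . X X], [D → . n b], [D → .], [D' → . D], [X → . * b X], [X → . n] }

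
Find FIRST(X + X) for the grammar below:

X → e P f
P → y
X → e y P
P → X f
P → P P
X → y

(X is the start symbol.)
FIRST sets of the non-terminals involved (from the grammar, by fixed-point iteration):
  FIRST(X) = { 'e', 'y' }

To compute FIRST(X + X), process the symbols left to right:
Symbol X is a non-terminal. Add FIRST(X) \ {ε} = { 'e', 'y' }
X is not nullable (ε ∉ FIRST(X)), so stop here.
FIRST(X + X) = { 'e', 'y' }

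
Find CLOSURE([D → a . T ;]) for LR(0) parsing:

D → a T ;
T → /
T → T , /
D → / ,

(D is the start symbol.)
Start with: [D → a . T ;]
  [D → a . T ;] has the dot before T: add [T → . /], [T → . T , /]
No further items can be added.

CLOSURE = { [D → a . T ;], [T → . /], [T → . T , /] }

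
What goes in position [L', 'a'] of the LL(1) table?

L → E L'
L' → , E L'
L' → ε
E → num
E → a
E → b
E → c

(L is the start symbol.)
To find M[L', 'a'], we find productions for L' where 'a' is in the predict set (PREDICT(N → α) = (FIRST(α) \ {ε}) ∪ (FOLLOW(N) if α ⇒* ε)).

Relevant sets:
  FOLLOW(L') = { $ }

L' → , E L': PREDICT = { ',' }
L' → ε: PREDICT = { $ }

M[L', 'a'] is empty (no production applies)

Answer: Empty (error entry)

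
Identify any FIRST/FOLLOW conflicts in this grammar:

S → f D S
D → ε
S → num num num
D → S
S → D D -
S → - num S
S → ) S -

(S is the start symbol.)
Nullable non-terminals: D.
FIRST sets used below: FIRST(S) = { ')', '-', 'f', 'num' }

D: nullable alternative(s) D → ε; FOLLOW(D) = { ')', '-', 'f', 'num' }
  D → ε: FIRST \ {ε} = { } — this is the only nullable alternative, skip
  D → S: FIRST \ {ε} = { ')', '-', 'f', 'num' } — overlaps FOLLOW(D) on { ')', '-', 'f', 'num' }: CONFLICT

S has no nullable alternative, so no FIRST/FOLLOW check is needed there.

So the grammar has 1 FIRST/FOLLOW conflict (marked CONFLICT above).

Answer: Yes. D → S with FOLLOW(D) on { ')', '-', 'f', 'num' }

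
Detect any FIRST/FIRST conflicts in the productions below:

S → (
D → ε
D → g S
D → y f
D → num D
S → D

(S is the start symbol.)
FIRST sets of the non-terminals at (or reachable through a nullable prefix from) the front of some alternative:
  FIRST(D) = { 'g', 'num', 'y', ε }

Productions for S:
  S → (: FIRST = { '(' }
  S → D: FIRST = { 'g', 'num', 'y', ε }
Productions for D:
  D → ε: FIRST = { ε }
  D → g S: FIRST = { 'g' }
  D → y f: FIRST = { 'y' }
  D → num D: FIRST = { 'num' }

All alternatives of each non-terminal have pairwise disjoint FIRST sets.

Answer: No FIRST/FIRST conflicts.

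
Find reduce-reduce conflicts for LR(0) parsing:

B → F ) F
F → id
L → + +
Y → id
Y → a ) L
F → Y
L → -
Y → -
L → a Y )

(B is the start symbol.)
Yes — I6: [F → id .] vs [Y → id .]

A reduce-reduce conflict occurs when an LR(0) state has two complete items [A → α .] and [B → β .] — both call for a reduction, and with no lookahead the parser cannot choose between them.

Augment with B' → B and build the canonical LR(0) collection (I0 = CLOSURE({[B' → . B]}), then GOTO on every symbol after a dot until no new states appear). It has 18 states:
  I0: { [B → . F ) F], [B' → . B], [F → . Y], [F → . id], [Y → . -], [Y → . a ) L], [Y → . id] }  — shift
  I1: { [Y → - .] }  — reduce
  I2: { [B' → B .] }  — accept
  I3: { [B → F . ) F] }  — shift
  I4: { [F → Y .] }  — reduce
  I5: { [Y → a . ) L] }  — shift
  I6: { [F → id .], [Y → id .] }  — 2 reduces
  I7: { [L → . + +], [L → . -], [L → . a Y )], [Y → a ) . L] }  — shift
  I8: { [L → + . +] }  — shift
  I9: { [L → - .] }  — reduce
  I10: { [Y → a ) L .] }  — reduce
  I11: { [L → a . Y )], [Y → . -], [Y → . a ) L], [Y → . id] }  — shift
  I12: { [L → a Y . )] }  — shift
  I13: { [Y → id .] }  — reduce
  I14: { [L → a Y ) .] }  — reduce
  I15: { [L → + + .] }  — reduce
  I16: { [B → F ) . F], [F → . Y], [F → . id], [Y → . -], [Y → . a ) L], [Y → . id] }  — shift
  I17: { [B → F ) F .] }  — reduce

I6 contains complete items [F → id .], [Y → id .] — reduce-reduce conflict.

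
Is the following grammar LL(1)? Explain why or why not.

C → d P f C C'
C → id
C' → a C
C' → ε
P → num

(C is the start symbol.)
No. Predict set conflict for C': { 'a' }

Relevant sets:
  FOLLOW(C') = { $, 'a' }

For C:
  PREDICT(C → d P f C C') = { 'd' }
  PREDICT(C → id) = { 'id' }
For C':
  PREDICT(C' → a C) = { 'a' }
  PREDICT(C' → ε) = { $, 'a' }
P has a single production, so nothing to check there.

Conflict found: Predict set conflict for C': { 'a' }
The grammar is NOT LL(1).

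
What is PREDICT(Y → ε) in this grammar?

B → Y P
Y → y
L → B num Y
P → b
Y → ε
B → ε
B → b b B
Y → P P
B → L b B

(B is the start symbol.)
PREDICT(Y → ε) = (FIRST(RHS) \ {ε}) ∪ (FOLLOW(Y) if ε ∈ FIRST(RHS), i.e. RHS ⇒* ε)
The right-hand side is ε (FIRST(ε) = { ε }), so the predict set is FOLLOW(Y) = { 'b' }
PREDICT(Y → ε) = { 'b' }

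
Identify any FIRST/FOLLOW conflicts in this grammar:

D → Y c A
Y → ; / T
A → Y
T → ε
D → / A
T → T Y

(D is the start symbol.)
Nullable non-terminals: T.
FIRST sets used below: FIRST(T) = { ';', ε }, FIRST(Y) = { ';' }

T: nullable alternative(s) T → ε; FOLLOW(T) = { $, ';', 'c' }
  T → ε: FIRST \ {ε} = { } — this is the only nullable alternative, skip
  T → T Y: FIRST \ {ε} = { ';' } — overlaps FOLLOW(T) on { ';' }: CONFLICT

A, D, Y have no nullable alternative, so no FIRST/FOLLOW check is needed there.

So the grammar has 1 FIRST/FOLLOW conflict (marked CONFLICT above).

Answer: Yes. T → T Y with FOLLOW(T) on { ';' }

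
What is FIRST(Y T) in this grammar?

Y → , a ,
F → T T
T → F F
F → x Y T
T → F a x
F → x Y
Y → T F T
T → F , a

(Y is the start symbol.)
FIRST sets of the non-terminals involved (from the grammar, by fixed-point iteration):
  FIRST(Y) = { ',', 'x' }

To compute FIRST(Y T), process the symbols left to right:
Symbol Y is a non-terminal. Add FIRST(Y) \ {ε} = { ',', 'x' }
Y is not nullable (ε ∉ FIRST(Y)), so stop here.
FIRST(Y T) = { ',', 'x' }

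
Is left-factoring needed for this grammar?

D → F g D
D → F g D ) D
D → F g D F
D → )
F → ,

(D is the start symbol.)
Left-factoring is needed when two productions for the same non-terminal
share a common prefix on the right-hand side.

Productions for D:
  D → F g D
  D → F g D ) D
  D → F g D F
  D → )

Found common prefix 'F g D' in productions for D

Answer: Yes, D has productions with common prefix 'F g D'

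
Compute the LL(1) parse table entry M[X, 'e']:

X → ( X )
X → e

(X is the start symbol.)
To find M[X, 'e'], we find productions for X where 'e' is in the predict set (PREDICT(N → α) = (FIRST(α) \ {ε}) ∪ (FOLLOW(N) if α ⇒* ε)).

X → ( X ): PREDICT = { '(' }
X → e: PREDICT = { 'e' }
  'e' is in predict set, so this production goes in M[X, 'e']

M[X, 'e'] = X → e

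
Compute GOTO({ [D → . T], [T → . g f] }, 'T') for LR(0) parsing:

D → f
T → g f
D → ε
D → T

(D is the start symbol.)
GOTO(I, 'T') = CLOSURE({ [A → αX.β] : [A → α.Xβ] ∈ I, X = 'T' })

Items with dot before 'T', with the dot advanced:
  [D → . T] → [D → T .]
Closure adds nothing (no advanced item has the dot before a non-terminal).

GOTO = { [D → T .] }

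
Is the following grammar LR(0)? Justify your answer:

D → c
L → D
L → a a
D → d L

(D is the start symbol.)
Augment with D' → D and build the canonical LR(0) collection (I0 = CLOSURE({[D' → . D]}), then GOTO on every symbol after a dot until no new states appear). It has 8 states:
  I0: { [D → . c], [D → . d L], [D' → . D] }  — shift
  I1: { [D' → D .] }  — accept
  I2: { [D → c .] }  — reduce
  I3: { [D → . c], [D → . d L], [D → d . L], [L → . D], [L → . a a] }  — shift
  I4: { [L → D .] }  — reduce
  I5: { [D → d L .] }  — reduce
  I6: { [L → a . a] }  — shift
  I7: { [L → a a .] }  — reduce

Every state is either a pure shift/goto state or contains exactly one complete item and nothing to shift — no conflicts. The grammar is LR(0).

Answer: Yes, the grammar is LR(0)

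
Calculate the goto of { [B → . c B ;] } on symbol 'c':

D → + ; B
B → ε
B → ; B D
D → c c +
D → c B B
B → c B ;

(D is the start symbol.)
{ [B → . ; B D], [B → . c B ;], [B → .], [B → c . B ;] }

GOTO(I, 'c') = CLOSURE({ [A → αX.β] : [A → α.Xβ] ∈ I, X = 'c' })

Items with dot before 'c', with the dot advanced:
  [B → . c B ;] → [B → c . B ;]
Closure of the advanced items:
  [B → c . B ;] has the dot before B: add [B → .], [B → . ; B D], [B → . c B ;]

GOTO = { [B → . ; B D], [B → . c B ;], [B → .], [B → c . B ;] }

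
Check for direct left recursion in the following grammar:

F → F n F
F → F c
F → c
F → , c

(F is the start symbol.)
Direct left recursion occurs when N → N α for some non-terminal N (the right-hand side begins with the left-hand side itself).

F → F n F: LEFT RECURSIVE (starts with F)
F → F c: LEFT RECURSIVE (starts with F)
F → c: starts with c
F → , c: starts with ','

The grammar has direct left recursion on: F.

Answer: Yes, F is left-recursive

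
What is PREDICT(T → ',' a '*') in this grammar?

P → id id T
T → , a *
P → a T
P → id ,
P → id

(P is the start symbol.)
PREDICT(T → ',' a '*') = (FIRST(RHS) \ {ε}) ∪ (FOLLOW(T) if ε ∈ FIRST(RHS), i.e. RHS ⇒* ε)
FIRST(',' a '*') = { ',' }
ε ∉ FIRST(',' a '*'), so FOLLOW(T) is not added.
PREDICT(T → ',' a '*') = { ',' }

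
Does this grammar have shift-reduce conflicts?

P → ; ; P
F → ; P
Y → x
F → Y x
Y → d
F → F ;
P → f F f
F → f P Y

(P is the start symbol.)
No shift-reduce conflicts

A shift-reduce conflict occurs when an LR(0) state has both:
  - a complete (reduce) item [A → α .] (dot at the end), and
  - a shift item [B → β . c γ] (dot before a terminal).

Augment with P' → P and build the canonical LR(0) collection (I0 = CLOSURE({[P' → . P]}), then GOTO on every symbol after a dot until no new states appear). It has 18 states:
  I0: { [P → . ; ; P], [P → . f F f], [P' → . P] }  — shift
  I1: { [P → ; . ; P] }  — shift
  I2: { [P' → P .] }  — accept
  I3: { [F → . ; P], [F → . F ;], [F → . Y x], [F → . f P Y], [P → f . F f], [Y → . d], [Y → . x] }  — shift
  I4: { [F → ; . P], [P → . ; ; P], [P → . f F f] }  — shift
  I5: { [F → F . ;], [P → f F . f] }  — shift
  I6: { [F → Y . x] }  — shift
  I7: { [Y → d .] }  — reduce
  I8: { [F → f . P Y], [P → . ; ; P], [P → . f F f] }  — shift
  I9: { [Y → x .] }  — reduce
  I10: { [F → f P . Y], [Y → . d], [Y → . x] }  — shift
  I11: { [F → f P Y .] }  — reduce
  I12: { [F → Y x .] }  — reduce
  I13: { [F → F ; .] }  — reduce
  I14: { [P → f F f .] }  — reduce
  I15: { [F → ; P .] }  — reduce
  I16: { [P → . ; ; P], [P → . f F f], [P → ; ; . P] }  — shift
  I17: { [P → ; ; P .] }  — reduce

No state contains both a complete item and a shift item.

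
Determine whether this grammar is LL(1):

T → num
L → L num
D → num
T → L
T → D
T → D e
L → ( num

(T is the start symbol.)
A grammar is LL(1) if for each non-terminal N with multiple productions, the predict sets of those productions are pairwise disjoint, where PREDICT(N → α) = (FIRST(α) \ {ε}) ∪ (FOLLOW(N) if α ⇒* ε).

Relevant sets:
  FIRST(L) = { '(' }
  FIRST(D) = { 'num' }

For T:
  PREDICT(T → num) = { 'num' }
  PREDICT(T → L) = { '(' }
  PREDICT(T → D) = { 'num' }
  PREDICT(T → D e) = { 'num' }
For L:
  PREDICT(L → L num) = { '(' }
  PREDICT(L → '(' num) = { '(' }
D has a single production, so nothing to check there.

Conflict found: Predict set conflict for T: { 'num' }
The grammar is NOT LL(1).

Answer: No. Predict set conflict for T: { 'num' }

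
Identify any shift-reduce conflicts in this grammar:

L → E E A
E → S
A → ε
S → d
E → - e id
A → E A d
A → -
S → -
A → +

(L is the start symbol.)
Yes — I1: [S → - .] vs [E → - . e id]; I6: [A → .] vs [A → . +]; I8: [A → - .] vs [E → - . e id]; I10: [A → .] vs [A → . +]

Augment with L' → L and build the canonical LR(0) collection (I0 = CLOSURE({[L' → . L]}), then GOTO on every symbol after a dot until no new states appear). It has 15 states:
  I0: { [E → . - e id], [E → . S], [L → . E E A], [L' → . L], [S → . -], [S → . d] }  — shift
  I1: { [E → - . e id], [S → - .] }  — shift, reduce
  I2: { [E → . - e id], [E → . S], [L → E . E A], [S → . -], [S → . d] }  — shift
  I3: { [L' → L .] }  — accept
  I4: { [E → S .] }  — reduce
  I5: { [S → d .] }  — reduce
  I6: { [A → . +], [A → . -], [A → . E A d], [A → .], [E → . - e id], [E → . S], [L → E E . A], [S → . -], [S → . d] }  — shift, reduce
  I7: { [A → + .] }  — reduce
  I8: { [A → - .], [E → - . e id], [S → - .] }  — shift, 2 reduces
  I9: { [L → E E A .] }  — reduce
  I10: { [A → . +], [A → . -], [A → . E A d], [A → .], [A → E . A d], [E → . - e id], [E → . S], [S → . -], [S → . d] }  — shift, reduce
  I11: { [A → E A . d] }  — shift
  I12: { [A → E A d .] }  — reduce
  I13: { [E → - e . id] }  — shift
  I14: { [E → - e id .] }  — reduce

I1 contains reduce item [S → - .] and shift item [E → - . e id] — shift-reduce conflict.
I6 contains reduce item [A → .] and shift items [A → . +], [A → . -], [E → . - e id], [S → . -], [S → . d] — shift-reduce conflict.
I8 contains reduce items [A → - .], [S → - .] and shift item [E → - . e id] — shift-reduce conflict.
I10 contains reduce item [A → .] and shift items [A → . +], [A → . -], [E → . - e id], [S → . -], [S → . d] — shift-reduce conflict.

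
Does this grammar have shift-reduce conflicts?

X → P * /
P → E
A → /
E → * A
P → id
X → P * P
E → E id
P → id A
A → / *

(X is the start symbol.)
A shift-reduce conflict occurs when an LR(0) state has both:
  - a complete (reduce) item [A → α .] (dot at the end), and
  - a shift item [B → β . c γ] (dot before a terminal).

Augment with X' → X and build the canonical LR(0) collection (I0 = CLOSURE({[X' → . X]}), then GOTO on every symbol after a dot until no new states appear). It has 14 states:
  I0: { [E → . * A], [E → . E id], [P → . E], [P → . id A], [P → . id], [X → . P * /], [X → . P * P], [X' → . X] }  — shift
  I1: { [A → . / *], [A → . /], [E → * . A] }  — shift
  I2: { [E → E . id], [P → E .] }  — shift, reduce
  I3: { [X → P . * /], [X → P . * P] }  — shift
  I4: { [X' → X .] }  — accept
  I5: { [A → . / *], [A → . /], [P → id . A], [P → id .] }  — shift, reduce
  I6: { [A → / . *], [A → / .] }  — shift, reduce
  I7: { [P → id A .] }  — reduce
  I8: { [A → / * .] }  — reduce
  I9: { [E → . * A], [E → . E id], [P → . E], [P → . id A], [P → . id], [X → P * . /], [X → P * . P] }  — shift
  I10: { [X → P * / .] }  — reduce
  I11: { [X → P * P .] }  — reduce
  I12: { [E → E id .] }  — reduce
  I13: { [E → * A .] }  — reduce

I2 contains reduce item [P → E .] and shift item [E → E . id] — shift-reduce conflict.
I5 contains reduce item [P → id .] and shift items [A → . /], [A → . / *] — shift-reduce conflict.
I6 contains reduce item [A → / .] and shift item [A → / . *] — shift-reduce conflict.

Answer: Yes — I2: [P → E .] vs [E → E . id]; I5: [P → id .] vs [A → . /]; I6: [A → / .] vs [A → / . *]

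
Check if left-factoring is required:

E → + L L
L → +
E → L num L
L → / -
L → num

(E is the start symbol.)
Left-factoring is needed when two productions for the same non-terminal
share a common prefix on the right-hand side.

Productions for E:
  E → + L L
  E → L num L
Productions for L:
  L → +
  L → / -
  L → num

No common prefixes found.

Answer: No, left-factoring is not needed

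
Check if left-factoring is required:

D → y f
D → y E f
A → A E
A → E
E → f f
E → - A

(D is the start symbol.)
Yes, D has productions with common prefix 'y'

Left-factoring is needed when two productions for the same non-terminal
share a common prefix on the right-hand side.

Productions for D:
  D → y f
  D → y E f
Productions for A:
  A → A E
  A → E
Productions for E:
  E → f f
  E → - A

Found common prefix 'y' in productions for D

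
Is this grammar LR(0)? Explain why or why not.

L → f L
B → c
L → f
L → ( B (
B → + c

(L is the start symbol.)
No. Shift-reduce conflict between [L → f .] and [L → . ( B (]

Augment with L' → L and build the canonical LR(0) collection (I0 = CLOSURE({[L' → . L]}), then GOTO on every symbol after a dot until no new states appear). It has 10 states:
  I0: { [L → . ( B (], [L → . f L], [L → . f], [L' → . L] }  — shift
  I1: { [B → . + c], [B → . c], [L → ( . B (] }  — shift
  I2: { [L' → L .] }  — accept
  I3: { [L → . ( B (], [L → . f L], [L → . f], [L → f . L], [L → f .] }  — shift, reduce
  I4: { [L → f L .] }  — reduce
  I5: { [B → + . c] }  — shift
  I6: { [L → ( B . (] }  — shift
  I7: { [B → c .] }  — reduce
  I8: { [L → ( B ( .] }  — reduce
  I9: { [B → + c .] }  — reduce

Conflict in state I3:
  Shift-reduce conflict between [L → f .] and [L → . ( B (]
So the grammar is NOT LR(0).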